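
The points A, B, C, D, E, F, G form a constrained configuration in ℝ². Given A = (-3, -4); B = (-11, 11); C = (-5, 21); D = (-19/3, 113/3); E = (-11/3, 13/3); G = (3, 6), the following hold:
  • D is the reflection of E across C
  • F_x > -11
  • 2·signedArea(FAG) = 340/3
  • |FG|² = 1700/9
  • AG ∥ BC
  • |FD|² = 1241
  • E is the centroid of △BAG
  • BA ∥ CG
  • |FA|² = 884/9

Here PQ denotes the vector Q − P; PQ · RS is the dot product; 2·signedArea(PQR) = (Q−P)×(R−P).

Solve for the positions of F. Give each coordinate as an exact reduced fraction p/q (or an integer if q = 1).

1. F_x = -31/3  [line -10·x + 6·y + -358/3 = 0 ∩ |FA|² = 884/9]
2. F_y = 8/3  [line -10·x + 6·y + -358/3 = 0 ∩ |FA|² = 884/9]
   → F = (-31/3, 8/3)

F = (-31/3, 8/3)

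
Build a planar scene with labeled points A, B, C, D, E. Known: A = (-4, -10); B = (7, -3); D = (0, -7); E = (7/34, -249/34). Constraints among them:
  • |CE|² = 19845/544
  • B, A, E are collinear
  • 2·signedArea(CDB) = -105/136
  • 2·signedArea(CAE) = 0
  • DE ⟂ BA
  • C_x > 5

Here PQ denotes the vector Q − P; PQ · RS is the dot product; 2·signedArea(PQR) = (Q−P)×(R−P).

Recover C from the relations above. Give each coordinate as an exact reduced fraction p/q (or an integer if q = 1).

C = (721/136, -555/136)

1. C_x = 721/136  [2·signedArea(CAE) = 0 ∩ 2·signedArea(CDB) = -105/136]
2. C_y = -555/136  [2·signedArea(CAE) = 0 ∩ 2·signedArea(CDB) = -105/136]
   → C = (721/136, -555/136)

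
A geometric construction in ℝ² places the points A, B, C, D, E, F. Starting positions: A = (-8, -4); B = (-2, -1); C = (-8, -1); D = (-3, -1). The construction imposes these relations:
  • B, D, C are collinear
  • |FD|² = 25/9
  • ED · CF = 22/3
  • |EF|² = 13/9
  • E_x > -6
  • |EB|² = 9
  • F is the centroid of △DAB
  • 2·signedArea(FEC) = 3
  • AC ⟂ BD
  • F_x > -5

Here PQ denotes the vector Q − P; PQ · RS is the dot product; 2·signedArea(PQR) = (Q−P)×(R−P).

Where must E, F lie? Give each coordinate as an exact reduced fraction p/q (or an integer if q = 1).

E = (-5, -1)
F = (-13/3, -2)

1. F_x = -13/3  [F is the centroid of △DAB]
2. F_y = -2  [F is the centroid of △DAB]
   → F = (-13/3, -2)
3. E_x = -5  [ED · CF = 22/3 ∩ 2·signedArea(FEC) = 3]
4. E_y = -1  [ED · CF = 22/3 ∩ 2·signedArea(FEC) = 3]
   → E = (-5, -1)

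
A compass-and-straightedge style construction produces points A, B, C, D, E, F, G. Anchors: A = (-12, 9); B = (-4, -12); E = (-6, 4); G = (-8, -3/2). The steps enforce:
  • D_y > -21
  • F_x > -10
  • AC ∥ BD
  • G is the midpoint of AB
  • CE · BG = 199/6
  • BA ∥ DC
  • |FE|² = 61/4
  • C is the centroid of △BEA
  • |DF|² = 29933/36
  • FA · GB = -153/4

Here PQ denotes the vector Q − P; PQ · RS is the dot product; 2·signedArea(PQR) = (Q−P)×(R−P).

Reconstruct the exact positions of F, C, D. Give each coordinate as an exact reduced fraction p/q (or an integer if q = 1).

C = (-22/3, 1/3)
D = (2/3, -62/3)
F = (-9, 13/2)

1. C_x = -22/3  [C is the centroid of △BEA]
2. C_y = 1/3  [C is the centroid of △BEA]
   → C = (-22/3, 1/3)
3. D_x = 2/3  [BA ∥ DC ∩ AC ∥ BD]
4. D_y = -62/3  [BA ∥ DC ∩ AC ∥ BD]
   → D = (2/3, -62/3)
5. F_x = -9  [line -4·x + 21/2·y + -417/4 = 0 ∩ |DF|² = 29933/36]
6. F_y = 13/2  [line -4·x + 21/2·y + -417/4 = 0 ∩ |DF|² = 29933/36]
   → F = (-9, 13/2)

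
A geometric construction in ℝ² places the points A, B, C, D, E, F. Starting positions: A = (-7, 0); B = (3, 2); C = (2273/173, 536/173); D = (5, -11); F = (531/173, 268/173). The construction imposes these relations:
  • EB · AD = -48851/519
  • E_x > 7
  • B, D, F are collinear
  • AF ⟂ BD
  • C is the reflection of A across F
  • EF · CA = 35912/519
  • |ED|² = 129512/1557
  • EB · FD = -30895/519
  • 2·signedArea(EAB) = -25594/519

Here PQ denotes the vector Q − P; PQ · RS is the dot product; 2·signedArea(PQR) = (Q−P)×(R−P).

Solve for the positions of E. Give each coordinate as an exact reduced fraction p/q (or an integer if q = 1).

1. E_x = 1223/173  [EF · CA = 35912/519 ∩ 2·signedArea(EAB) = -25594/519]
2. E_y = -1099/519  [EF · CA = 35912/519 ∩ 2·signedArea(EAB) = -25594/519]
   → E = (1223/173, -1099/519)

E = (1223/173, -1099/519)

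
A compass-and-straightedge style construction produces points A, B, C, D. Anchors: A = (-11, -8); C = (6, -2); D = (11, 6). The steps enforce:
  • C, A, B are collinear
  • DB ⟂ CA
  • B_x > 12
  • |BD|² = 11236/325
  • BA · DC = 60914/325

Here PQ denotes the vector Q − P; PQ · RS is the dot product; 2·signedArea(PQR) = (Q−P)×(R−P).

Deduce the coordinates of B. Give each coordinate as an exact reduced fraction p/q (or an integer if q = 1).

B = (4211/325, 148/325)

1. B_x = 4211/325  [C, A, B are collinear ∩ DB ⟂ CA]
2. B_y = 148/325  [C, A, B are collinear ∩ DB ⟂ CA]
   → B = (4211/325, 148/325)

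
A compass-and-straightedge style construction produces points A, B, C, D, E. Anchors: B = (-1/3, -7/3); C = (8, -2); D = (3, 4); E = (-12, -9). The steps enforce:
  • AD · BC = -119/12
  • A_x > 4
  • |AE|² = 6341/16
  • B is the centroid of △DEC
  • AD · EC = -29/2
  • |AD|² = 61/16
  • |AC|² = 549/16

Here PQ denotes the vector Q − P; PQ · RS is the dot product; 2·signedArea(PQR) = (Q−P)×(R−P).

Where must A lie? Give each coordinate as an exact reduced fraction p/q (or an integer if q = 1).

A = (17/4, 5/2)

1. A_x = 17/4  [AD · EC = -29/2 ∩ AD · BC = -119/12]
2. A_y = 5/2  [AD · EC = -29/2 ∩ AD · BC = -119/12]
   → A = (17/4, 5/2)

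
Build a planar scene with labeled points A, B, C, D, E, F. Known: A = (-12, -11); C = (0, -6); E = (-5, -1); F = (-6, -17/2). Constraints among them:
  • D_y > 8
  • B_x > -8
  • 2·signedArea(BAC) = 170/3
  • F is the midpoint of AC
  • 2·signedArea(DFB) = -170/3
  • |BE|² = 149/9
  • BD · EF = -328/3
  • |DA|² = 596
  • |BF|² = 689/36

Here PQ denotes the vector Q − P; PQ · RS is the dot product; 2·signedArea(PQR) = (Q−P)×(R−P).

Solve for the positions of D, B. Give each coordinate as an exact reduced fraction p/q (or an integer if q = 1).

1. B_x = -22/3  [line -5·x + 12·y + 46/3 = 0 ∩ |BF|² = 689/36]
2. B_y = -13/3  [line -5·x + 12·y + 46/3 = 0 ∩ |BF|² = 689/36]
   → B = (-22/3, -13/3)
3. D_x = 2  [2·signedArea(DFB) = -170/3 ∩ BD · EF = -328/3]
4. D_y = 9  [2·signedArea(DFB) = -170/3 ∩ BD · EF = -328/3]
   → D = (2, 9)

B = (-22/3, -13/3)
D = (2, 9)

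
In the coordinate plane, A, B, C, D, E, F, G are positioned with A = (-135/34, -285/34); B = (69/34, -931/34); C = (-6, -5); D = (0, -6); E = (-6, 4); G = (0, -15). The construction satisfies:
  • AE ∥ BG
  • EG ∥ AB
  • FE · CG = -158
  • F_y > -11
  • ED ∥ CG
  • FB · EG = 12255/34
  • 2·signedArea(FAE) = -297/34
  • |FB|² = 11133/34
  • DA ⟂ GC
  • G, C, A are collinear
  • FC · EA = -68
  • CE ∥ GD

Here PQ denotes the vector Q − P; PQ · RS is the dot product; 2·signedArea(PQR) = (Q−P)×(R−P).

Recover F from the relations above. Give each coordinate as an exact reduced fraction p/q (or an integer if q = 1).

1. F_x = -3  [FC · EA = -68 ∩ FE · CG = -158]
2. F_y = -10  [FC · EA = -68 ∩ FE · CG = -158]
   → F = (-3, -10)

F = (-3, -10)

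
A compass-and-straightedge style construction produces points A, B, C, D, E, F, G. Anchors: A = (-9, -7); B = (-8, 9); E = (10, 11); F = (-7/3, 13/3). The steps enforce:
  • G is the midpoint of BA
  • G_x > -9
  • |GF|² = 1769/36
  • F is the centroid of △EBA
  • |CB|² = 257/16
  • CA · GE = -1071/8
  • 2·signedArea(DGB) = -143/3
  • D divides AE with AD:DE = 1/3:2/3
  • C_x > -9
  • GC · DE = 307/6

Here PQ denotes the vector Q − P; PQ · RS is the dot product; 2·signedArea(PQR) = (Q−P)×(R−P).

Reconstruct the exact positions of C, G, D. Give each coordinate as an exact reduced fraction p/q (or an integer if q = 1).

1. G_x = -17/2  [G is the midpoint of BA]
2. G_y = 1  [G is the midpoint of BA]
   → G = (-17/2, 1)
3. D_x = -8/3  [D divides AE with AD:DE = 1/3:2/3]
4. D_y = -1  [D divides AE with AD:DE = 1/3:2/3]
   → D = (-8/3, -1)
5. C_x = -33/4  [CA · GE = -1071/8 ∩ GC · DE = 307/6]
6. C_y = 5  [CA · GE = -1071/8 ∩ GC · DE = 307/6]
   → C = (-33/4, 5)

C = (-33/4, 5)
D = (-8/3, -1)
G = (-17/2, 1)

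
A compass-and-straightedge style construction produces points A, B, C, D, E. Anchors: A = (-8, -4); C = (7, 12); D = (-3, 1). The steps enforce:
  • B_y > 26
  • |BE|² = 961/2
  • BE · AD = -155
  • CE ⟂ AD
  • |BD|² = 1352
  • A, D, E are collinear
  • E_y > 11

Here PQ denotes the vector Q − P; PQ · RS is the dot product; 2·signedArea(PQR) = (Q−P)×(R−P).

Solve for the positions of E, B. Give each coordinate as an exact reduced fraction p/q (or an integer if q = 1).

1. E_x = 15/2  [A, D, E are collinear ∩ CE ⟂ AD]
2. E_y = 23/2  [A, D, E are collinear ∩ CE ⟂ AD]
   → E = (15/2, 23/2)
3. B_x = 23  [line -5·x + -5·y + 250 = 0 ∩ |BE|² = 961/2]
4. B_y = 27  [line -5·x + -5·y + 250 = 0 ∩ |BE|² = 961/2]
   → B = (23, 27)

B = (23, 27)
E = (15/2, 23/2)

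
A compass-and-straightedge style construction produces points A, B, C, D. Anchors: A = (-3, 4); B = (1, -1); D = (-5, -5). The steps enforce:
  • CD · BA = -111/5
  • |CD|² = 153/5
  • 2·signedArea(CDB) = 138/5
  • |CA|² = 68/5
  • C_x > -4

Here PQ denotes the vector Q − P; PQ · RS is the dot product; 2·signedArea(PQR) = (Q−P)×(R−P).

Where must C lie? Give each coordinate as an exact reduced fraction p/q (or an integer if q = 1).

C = (-19/5, 2/5)

1. C_x = -19/5  [2·signedArea(CDB) = 138/5 ∩ CD · BA = -111/5]
2. C_y = 2/5  [2·signedArea(CDB) = 138/5 ∩ CD · BA = -111/5]
   → C = (-19/5, 2/5)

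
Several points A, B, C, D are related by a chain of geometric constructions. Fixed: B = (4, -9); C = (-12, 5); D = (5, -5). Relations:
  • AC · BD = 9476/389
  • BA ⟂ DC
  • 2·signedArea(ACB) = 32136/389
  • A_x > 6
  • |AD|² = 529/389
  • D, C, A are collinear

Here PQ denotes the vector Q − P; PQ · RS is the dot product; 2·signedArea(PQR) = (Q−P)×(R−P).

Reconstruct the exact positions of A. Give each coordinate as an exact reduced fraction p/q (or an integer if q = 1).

1. A_x = 2336/389  [D, C, A are collinear ∩ BA ⟂ DC]
2. A_y = -2175/389  [D, C, A are collinear ∩ BA ⟂ DC]
   → A = (2336/389, -2175/389)

A = (2336/389, -2175/389)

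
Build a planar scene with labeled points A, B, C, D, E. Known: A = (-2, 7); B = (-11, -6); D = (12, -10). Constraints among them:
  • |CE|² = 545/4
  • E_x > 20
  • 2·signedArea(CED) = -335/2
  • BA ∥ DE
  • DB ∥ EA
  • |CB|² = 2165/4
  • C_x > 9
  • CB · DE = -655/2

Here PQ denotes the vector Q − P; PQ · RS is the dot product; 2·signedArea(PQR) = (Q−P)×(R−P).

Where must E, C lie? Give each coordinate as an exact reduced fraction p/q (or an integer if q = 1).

1. E_x = 21  [DB ∥ EA ∩ BA ∥ DE]
2. E_y = 3  [DB ∥ EA ∩ BA ∥ DE]
   → E = (21, 3)
3. C_x = 19/2  [2·signedArea(CED) = -335/2 ∩ CB · DE = -655/2]
4. C_y = 5  [2·signedArea(CED) = -335/2 ∩ CB · DE = -655/2]
   → C = (19/2, 5)

C = (19/2, 5)
E = (21, 3)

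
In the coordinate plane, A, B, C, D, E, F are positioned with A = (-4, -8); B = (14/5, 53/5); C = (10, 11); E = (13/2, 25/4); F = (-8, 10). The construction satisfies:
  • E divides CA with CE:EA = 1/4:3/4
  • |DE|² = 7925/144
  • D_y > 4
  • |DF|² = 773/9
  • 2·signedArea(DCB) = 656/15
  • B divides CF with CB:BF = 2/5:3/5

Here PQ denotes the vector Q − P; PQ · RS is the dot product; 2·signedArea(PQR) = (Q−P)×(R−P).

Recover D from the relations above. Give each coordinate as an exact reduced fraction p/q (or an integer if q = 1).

D = (-2/3, 13/3)

1. D_x = -2/3  [line 2/5·x + -36/5·y + 472/15 = 0 ∩ |DF|² = 773/9]
2. D_y = 13/3  [line 2/5·x + -36/5·y + 472/15 = 0 ∩ |DF|² = 773/9]
   → D = (-2/3, 13/3)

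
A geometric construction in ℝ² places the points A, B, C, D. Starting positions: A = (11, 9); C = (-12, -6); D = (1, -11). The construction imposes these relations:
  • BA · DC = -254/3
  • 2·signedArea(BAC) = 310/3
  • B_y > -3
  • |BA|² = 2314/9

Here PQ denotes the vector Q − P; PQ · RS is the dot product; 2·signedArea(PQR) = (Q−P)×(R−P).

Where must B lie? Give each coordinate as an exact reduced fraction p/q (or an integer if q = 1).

1. B_x = 0  [2·signedArea(BAC) = 310/3 ∩ BA · DC = -254/3]
2. B_y = -8/3  [2·signedArea(BAC) = 310/3 ∩ BA · DC = -254/3]
   → B = (0, -8/3)

B = (0, -8/3)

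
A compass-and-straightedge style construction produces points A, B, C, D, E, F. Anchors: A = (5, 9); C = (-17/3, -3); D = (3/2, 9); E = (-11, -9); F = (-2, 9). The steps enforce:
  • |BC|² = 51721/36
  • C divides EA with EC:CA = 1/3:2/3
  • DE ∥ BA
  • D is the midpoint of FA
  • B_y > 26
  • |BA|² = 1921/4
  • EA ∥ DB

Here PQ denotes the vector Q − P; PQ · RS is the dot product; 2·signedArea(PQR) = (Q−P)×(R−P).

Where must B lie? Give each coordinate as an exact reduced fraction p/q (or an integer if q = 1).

B = (35/2, 27)

1. B_x = 35/2  [DE ∥ BA ∩ EA ∥ DB]
2. B_y = 27  [DE ∥ BA ∩ EA ∥ DB]
   → B = (35/2, 27)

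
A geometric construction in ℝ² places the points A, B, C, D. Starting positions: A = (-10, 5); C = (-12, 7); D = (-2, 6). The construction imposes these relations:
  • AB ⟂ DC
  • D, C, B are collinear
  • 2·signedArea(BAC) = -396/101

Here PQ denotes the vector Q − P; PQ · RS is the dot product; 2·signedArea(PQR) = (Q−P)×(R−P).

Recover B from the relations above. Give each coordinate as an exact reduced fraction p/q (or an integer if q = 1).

1. B_x = -992/101  [D, C, B are collinear ∩ AB ⟂ DC]
2. B_y = 685/101  [D, C, B are collinear ∩ AB ⟂ DC]
   → B = (-992/101, 685/101)

B = (-992/101, 685/101)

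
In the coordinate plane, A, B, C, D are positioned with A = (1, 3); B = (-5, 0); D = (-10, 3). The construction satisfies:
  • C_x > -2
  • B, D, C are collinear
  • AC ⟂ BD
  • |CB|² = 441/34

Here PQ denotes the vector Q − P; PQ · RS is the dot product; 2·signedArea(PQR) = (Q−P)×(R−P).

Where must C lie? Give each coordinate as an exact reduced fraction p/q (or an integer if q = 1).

1. C_x = -65/34  [B, D, C are collinear ∩ AC ⟂ BD]
2. C_y = -63/34  [B, D, C are collinear ∩ AC ⟂ BD]
   → C = (-65/34, -63/34)

C = (-65/34, -63/34)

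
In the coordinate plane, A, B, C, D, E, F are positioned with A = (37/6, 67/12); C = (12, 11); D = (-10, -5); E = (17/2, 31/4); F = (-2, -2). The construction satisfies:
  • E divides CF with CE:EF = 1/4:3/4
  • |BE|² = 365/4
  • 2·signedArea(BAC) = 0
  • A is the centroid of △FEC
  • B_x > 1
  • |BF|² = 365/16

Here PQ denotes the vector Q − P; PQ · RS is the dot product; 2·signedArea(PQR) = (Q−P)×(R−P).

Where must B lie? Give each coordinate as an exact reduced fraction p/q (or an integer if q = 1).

1. B_x = 3/2  [line -65/12·x + 35/6·y + 5/6 = 0 ∩ |BF|² = 365/16]
2. B_y = 5/4  [line -65/12·x + 35/6·y + 5/6 = 0 ∩ |BF|² = 365/16]
   → B = (3/2, 5/4)

B = (3/2, 5/4)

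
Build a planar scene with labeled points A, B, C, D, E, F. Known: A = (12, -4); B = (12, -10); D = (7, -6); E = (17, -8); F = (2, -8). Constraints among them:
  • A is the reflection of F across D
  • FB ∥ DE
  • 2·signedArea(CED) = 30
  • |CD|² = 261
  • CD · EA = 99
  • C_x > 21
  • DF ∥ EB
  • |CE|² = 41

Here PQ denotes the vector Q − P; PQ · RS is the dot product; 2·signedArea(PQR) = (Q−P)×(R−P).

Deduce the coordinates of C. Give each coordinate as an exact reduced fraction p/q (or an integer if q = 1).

1. C_x = 22  [CD · EA = 99 ∩ 2·signedArea(CED) = 30]
2. C_y = -12  [CD · EA = 99 ∩ 2·signedArea(CED) = 30]
   → C = (22, -12)

C = (22, -12)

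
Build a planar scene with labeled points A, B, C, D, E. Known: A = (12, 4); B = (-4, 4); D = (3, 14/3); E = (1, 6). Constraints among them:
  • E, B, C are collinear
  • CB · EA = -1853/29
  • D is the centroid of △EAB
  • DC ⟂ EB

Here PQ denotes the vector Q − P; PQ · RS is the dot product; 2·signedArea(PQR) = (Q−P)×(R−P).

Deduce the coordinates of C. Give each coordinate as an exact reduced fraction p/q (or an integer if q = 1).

1. C_x = 197/87  [E, B, C are collinear ∩ DC ⟂ EB]
2. C_y = 566/87  [E, B, C are collinear ∩ DC ⟂ EB]
   → C = (197/87, 566/87)

C = (197/87, 566/87)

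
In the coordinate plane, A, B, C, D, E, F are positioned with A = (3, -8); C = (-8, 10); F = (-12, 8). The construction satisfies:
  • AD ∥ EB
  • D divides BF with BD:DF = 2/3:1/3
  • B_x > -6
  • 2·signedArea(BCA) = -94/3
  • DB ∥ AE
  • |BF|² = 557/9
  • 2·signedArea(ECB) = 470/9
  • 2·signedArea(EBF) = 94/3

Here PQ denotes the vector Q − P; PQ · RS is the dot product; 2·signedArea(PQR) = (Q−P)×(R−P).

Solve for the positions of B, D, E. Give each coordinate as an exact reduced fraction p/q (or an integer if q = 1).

B = (-17/3, 10/3)
D = (-89/9, 58/9)
E = (65/9, -100/9)

1. B_x = -17/3  [line 18·x + 11·y + 196/3 = 0 ∩ |BF|² = 557/9]
2. B_y = 10/3  [line 18·x + 11·y + 196/3 = 0 ∩ |BF|² = 557/9]
   → B = (-17/3, 10/3)
3. D_x = -89/9  [D divides BF with BD:DF = 2/3:1/3]
4. D_y = 58/9  [D divides BF with BD:DF = 2/3:1/3]
   → D = (-89/9, 58/9)
5. E_x = 65/9  [AD ∥ EB ∩ DB ∥ AE]
6. E_y = -100/9  [AD ∥ EB ∩ DB ∥ AE]
   → E = (65/9, -100/9)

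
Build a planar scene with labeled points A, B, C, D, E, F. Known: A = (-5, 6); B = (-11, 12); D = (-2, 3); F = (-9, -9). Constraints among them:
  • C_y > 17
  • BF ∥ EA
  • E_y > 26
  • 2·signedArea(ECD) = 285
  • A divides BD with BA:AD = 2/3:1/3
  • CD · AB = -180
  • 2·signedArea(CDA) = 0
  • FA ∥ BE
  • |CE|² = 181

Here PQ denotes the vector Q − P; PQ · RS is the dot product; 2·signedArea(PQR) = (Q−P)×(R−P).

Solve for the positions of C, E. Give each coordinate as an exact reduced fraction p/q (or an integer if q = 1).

1. C_x = -17  [2·signedArea(CDA) = 0 ∩ CD · AB = -180]
2. C_y = 18  [2·signedArea(CDA) = 0 ∩ CD · AB = -180]
   → C = (-17, 18)
3. E_x = -7  [BF ∥ EA ∩ FA ∥ BE]
4. E_y = 27  [BF ∥ EA ∩ FA ∥ BE]
   → E = (-7, 27)

C = (-17, 18)
E = (-7, 27)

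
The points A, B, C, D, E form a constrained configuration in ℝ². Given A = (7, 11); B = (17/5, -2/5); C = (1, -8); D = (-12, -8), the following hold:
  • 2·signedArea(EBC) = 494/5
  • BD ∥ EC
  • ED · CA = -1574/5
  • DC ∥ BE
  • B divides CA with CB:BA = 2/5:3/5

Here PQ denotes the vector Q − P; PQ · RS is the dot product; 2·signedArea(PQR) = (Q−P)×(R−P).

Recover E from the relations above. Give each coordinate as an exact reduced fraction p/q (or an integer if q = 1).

1. E_x = 82/5  [BD ∥ EC ∩ DC ∥ BE]
2. E_y = -2/5  [BD ∥ EC ∩ DC ∥ BE]
   → E = (82/5, -2/5)

E = (82/5, -2/5)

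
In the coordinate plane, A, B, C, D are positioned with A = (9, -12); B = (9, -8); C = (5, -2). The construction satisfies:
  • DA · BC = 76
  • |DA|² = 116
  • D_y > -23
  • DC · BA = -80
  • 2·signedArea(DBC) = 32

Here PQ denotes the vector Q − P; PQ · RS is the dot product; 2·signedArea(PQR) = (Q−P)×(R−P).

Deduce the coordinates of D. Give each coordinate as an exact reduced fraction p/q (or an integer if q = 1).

1. D_x = 13  [2·signedArea(DBC) = 32 ∩ DA · BC = 76]
2. D_y = -22  [2·signedArea(DBC) = 32 ∩ DA · BC = 76]
   → D = (13, -22)

D = (13, -22)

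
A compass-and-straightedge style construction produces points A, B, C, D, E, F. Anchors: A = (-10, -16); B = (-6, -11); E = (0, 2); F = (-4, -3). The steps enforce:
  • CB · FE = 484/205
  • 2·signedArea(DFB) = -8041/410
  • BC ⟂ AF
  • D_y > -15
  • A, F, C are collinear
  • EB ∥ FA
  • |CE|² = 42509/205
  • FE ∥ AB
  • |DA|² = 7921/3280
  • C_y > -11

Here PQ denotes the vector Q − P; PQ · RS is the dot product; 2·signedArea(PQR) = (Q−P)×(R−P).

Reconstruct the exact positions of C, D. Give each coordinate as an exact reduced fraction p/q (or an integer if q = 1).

1. C_x = -1516/205  [A, F, C are collinear ∩ BC ⟂ AF]
2. C_y = -2123/205  [A, F, C are collinear ∩ BC ⟂ AF]
   → C = (-1516/205, -2123/205)
3. D_x = -3833/410  [line 8·x + -2·y + 18701/410 = 0 ∩ |DA|² = 7921/3280]
4. D_y = -11963/820  [line 8·x + -2·y + 18701/410 = 0 ∩ |DA|² = 7921/3280]
   → D = (-3833/410, -11963/820)

C = (-1516/205, -2123/205)
D = (-3833/410, -11963/820)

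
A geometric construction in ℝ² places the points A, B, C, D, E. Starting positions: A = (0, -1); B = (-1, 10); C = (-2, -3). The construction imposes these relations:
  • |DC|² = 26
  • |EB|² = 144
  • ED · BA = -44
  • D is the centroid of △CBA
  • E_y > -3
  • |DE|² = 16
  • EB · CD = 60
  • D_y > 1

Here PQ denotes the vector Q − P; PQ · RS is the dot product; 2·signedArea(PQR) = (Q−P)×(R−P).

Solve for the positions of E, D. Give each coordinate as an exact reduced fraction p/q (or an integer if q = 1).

D = (-1, 2)
E = (-1, -2)

1. D_x = -1  [D is the centroid of △CBA]
2. D_y = 2  [D is the centroid of △CBA]
   → D = (-1, 2)
3. E_x = -1  [EB · CD = 60 ∩ ED · BA = -44]
4. E_y = -2  [EB · CD = 60 ∩ ED · BA = -44]
   → E = (-1, -2)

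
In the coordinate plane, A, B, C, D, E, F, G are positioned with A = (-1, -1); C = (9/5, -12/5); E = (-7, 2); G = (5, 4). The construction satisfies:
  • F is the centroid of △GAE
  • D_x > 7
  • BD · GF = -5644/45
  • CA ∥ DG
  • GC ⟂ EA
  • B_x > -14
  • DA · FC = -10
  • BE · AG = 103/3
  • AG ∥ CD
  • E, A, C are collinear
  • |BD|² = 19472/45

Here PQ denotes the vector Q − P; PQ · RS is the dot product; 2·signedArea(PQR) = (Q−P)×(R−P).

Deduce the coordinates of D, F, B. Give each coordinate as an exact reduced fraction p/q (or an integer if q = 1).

1. D_x = 39/5  [CA ∥ DG ∩ AG ∥ CD]
2. D_y = 13/5  [CA ∥ DG ∩ AG ∥ CD]
   → D = (39/5, 13/5)
3. F_x = -1  [F is the centroid of △GAE]
4. F_y = 5/3  [F is the centroid of △GAE]
   → F = (-1, 5/3)
5. B_x = -13  [BD · GF = -5644/45 ∩ BE · AG = 103/3]
6. B_y = 7/3  [BD · GF = -5644/45 ∩ BE · AG = 103/3]
   → B = (-13, 7/3)

B = (-13, 7/3)
D = (39/5, 13/5)
F = (-1, 5/3)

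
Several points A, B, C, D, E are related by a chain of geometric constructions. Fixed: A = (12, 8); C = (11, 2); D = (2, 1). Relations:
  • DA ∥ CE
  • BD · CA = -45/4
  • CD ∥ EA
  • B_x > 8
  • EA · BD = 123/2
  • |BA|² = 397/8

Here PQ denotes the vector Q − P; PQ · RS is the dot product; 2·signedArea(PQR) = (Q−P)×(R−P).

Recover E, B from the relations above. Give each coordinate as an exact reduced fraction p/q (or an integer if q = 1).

1. E_x = 21  [CD ∥ EA ∩ DA ∥ CE]
2. E_y = 9  [CD ∥ EA ∩ DA ∥ CE]
   → E = (21, 9)
3. B_x = 35/4  [BD · CA = -45/4 ∩ EA · BD = 123/2]
4. B_y = 7/4  [BD · CA = -45/4 ∩ EA · BD = 123/2]
   → B = (35/4, 7/4)

B = (35/4, 7/4)
E = (21, 9)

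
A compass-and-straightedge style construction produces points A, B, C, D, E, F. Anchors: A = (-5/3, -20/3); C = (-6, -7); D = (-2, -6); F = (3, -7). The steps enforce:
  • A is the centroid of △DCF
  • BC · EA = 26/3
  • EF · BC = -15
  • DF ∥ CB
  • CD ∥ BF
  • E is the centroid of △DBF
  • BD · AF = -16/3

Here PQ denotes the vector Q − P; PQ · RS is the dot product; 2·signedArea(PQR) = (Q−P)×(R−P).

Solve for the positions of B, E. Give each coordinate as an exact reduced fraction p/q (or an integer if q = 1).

B = (-1, -8)
E = (0, -7)

1. B_x = -1  [CD ∥ BF ∩ DF ∥ CB]
2. B_y = -8  [CD ∥ BF ∩ DF ∥ CB]
   → B = (-1, -8)
3. E_x = 0  [E is the centroid of △DBF]
4. E_y = -7  [E is the centroid of △DBF]
   → E = (0, -7)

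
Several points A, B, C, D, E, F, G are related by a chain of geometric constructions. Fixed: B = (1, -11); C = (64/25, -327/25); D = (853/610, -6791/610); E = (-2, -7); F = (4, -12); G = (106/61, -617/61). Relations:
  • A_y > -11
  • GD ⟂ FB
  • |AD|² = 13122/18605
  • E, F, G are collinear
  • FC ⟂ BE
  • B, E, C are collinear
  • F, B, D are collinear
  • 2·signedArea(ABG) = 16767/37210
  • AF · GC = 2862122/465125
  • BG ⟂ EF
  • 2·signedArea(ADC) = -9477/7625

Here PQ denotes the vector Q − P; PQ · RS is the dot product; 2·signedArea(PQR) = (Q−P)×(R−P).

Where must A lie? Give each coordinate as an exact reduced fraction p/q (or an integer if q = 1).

A = (367/610, -6629/610)

1. A_x = 367/610  [AF · GC = 2862122/465125 ∩ 2·signedArea(ADC) = -9477/7625]
2. A_y = -6629/610  [AF · GC = 2862122/465125 ∩ 2·signedArea(ADC) = -9477/7625]
   → A = (367/610, -6629/610)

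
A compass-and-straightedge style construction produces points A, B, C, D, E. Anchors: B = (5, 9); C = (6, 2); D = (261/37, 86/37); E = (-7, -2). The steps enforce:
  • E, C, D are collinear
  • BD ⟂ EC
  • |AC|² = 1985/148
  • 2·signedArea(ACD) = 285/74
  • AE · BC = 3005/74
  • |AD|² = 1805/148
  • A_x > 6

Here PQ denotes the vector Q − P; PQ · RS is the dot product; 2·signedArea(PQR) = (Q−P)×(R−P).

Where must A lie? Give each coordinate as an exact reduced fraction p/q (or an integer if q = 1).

1. A_x = 223/37  [2·signedArea(ACD) = 285/74 ∩ AE · BC = 3005/74]
2. A_y = 419/74  [2·signedArea(ACD) = 285/74 ∩ AE · BC = 3005/74]
   → A = (223/37, 419/74)

A = (223/37, 419/74)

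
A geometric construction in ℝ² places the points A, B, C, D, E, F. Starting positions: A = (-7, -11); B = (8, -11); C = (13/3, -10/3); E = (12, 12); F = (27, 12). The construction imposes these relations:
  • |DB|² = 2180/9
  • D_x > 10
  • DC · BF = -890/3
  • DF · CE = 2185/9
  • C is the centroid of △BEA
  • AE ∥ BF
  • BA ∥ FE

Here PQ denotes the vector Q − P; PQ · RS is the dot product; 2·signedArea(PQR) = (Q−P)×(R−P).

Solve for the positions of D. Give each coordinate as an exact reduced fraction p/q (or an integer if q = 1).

D = (32/3, 13/3)

1. D_x = 32/3  [DF · CE = 2185/9 ∩ DC · BF = -890/3]
2. D_y = 13/3  [DF · CE = 2185/9 ∩ DC · BF = -890/3]
   → D = (32/3, 13/3)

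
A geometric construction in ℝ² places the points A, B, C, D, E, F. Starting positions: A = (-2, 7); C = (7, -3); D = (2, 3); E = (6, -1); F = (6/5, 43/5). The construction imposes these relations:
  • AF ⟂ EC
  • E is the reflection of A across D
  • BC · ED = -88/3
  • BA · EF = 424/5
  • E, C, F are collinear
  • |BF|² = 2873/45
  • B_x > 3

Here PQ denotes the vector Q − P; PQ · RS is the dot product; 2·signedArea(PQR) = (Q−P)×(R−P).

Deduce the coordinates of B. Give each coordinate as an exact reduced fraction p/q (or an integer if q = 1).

1. B_x = 11/3  [BA · EF = 424/5 ∩ BC · ED = -88/3]
2. B_y = 1  [BA · EF = 424/5 ∩ BC · ED = -88/3]
   → B = (11/3, 1)

B = (11/3, 1)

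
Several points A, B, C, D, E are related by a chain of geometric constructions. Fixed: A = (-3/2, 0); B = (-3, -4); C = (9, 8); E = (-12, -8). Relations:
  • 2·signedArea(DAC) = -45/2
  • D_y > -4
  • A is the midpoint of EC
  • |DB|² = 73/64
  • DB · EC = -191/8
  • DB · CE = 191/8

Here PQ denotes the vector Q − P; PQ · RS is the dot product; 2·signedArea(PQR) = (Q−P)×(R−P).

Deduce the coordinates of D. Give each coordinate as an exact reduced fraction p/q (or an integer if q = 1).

D = (-21/8, -3)

1. D_x = -21/8  [2·signedArea(DAC) = -45/2 ∩ DB · CE = 191/8]
2. D_y = -3  [2·signedArea(DAC) = -45/2 ∩ DB · CE = 191/8]
   → D = (-21/8, -3)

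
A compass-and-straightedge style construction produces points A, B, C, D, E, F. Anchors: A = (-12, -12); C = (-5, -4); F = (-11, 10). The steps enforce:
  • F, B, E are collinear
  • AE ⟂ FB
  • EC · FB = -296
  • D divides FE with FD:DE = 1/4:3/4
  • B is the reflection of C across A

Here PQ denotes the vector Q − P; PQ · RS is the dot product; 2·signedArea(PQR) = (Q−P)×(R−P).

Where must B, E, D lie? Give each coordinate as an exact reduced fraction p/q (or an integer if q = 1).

1. B_x = -19  [B is the reflection of C across A]
2. B_y = -20  [B is the reflection of C across A]
   → B = (-19, -20)
3. E_x = -3987/241  [F, B, E are collinear ∩ AE ⟂ FB]
4. E_y = -2600/241  [F, B, E are collinear ∩ AE ⟂ FB]
   → E = (-3987/241, -2600/241)
5. D_x = -2985/241  [D divides FE with FD:DE = 1/4:3/4]
6. D_y = 2315/482  [D divides FE with FD:DE = 1/4:3/4]
   → D = (-2985/241, 2315/482)

B = (-19, -20)
D = (-2985/241, 2315/482)
E = (-3987/241, -2600/241)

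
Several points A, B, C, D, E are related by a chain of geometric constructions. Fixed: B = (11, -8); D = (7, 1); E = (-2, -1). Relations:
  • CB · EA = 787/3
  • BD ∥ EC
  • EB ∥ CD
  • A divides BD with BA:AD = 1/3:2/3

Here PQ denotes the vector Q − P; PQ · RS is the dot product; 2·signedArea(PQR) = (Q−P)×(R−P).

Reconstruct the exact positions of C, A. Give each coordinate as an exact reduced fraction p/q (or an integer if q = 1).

A = (29/3, -5)
C = (-6, 8)

1. C_x = -6  [EB ∥ CD ∩ BD ∥ EC]
2. C_y = 8  [EB ∥ CD ∩ BD ∥ EC]
   → C = (-6, 8)
3. A_x = 29/3  [A divides BD with BA:AD = 1/3:2/3]
4. A_y = -5  [A divides BD with BA:AD = 1/3:2/3]
   → A = (29/3, -5)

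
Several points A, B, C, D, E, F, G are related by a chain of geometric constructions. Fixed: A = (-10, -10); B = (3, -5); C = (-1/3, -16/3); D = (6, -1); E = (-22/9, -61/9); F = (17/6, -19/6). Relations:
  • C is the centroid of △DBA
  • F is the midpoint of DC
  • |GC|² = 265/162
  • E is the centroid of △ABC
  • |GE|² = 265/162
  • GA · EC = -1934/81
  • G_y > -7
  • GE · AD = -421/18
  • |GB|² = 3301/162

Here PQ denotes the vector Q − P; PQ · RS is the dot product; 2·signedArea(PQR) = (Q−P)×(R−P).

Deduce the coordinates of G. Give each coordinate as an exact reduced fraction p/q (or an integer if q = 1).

G = (-25/18, -109/18)

1. G_x = -25/18  [GE · AD = -421/18 ∩ GA · EC = -1934/81]
2. G_y = -109/18  [GE · AD = -421/18 ∩ GA · EC = -1934/81]
   → G = (-25/18, -109/18)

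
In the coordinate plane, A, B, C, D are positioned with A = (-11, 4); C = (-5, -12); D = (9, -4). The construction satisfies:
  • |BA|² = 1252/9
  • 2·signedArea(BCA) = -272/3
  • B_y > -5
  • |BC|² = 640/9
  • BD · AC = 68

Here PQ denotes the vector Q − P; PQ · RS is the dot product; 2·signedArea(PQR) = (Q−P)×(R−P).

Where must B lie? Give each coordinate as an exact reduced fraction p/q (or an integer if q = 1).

B = (-7/3, -4)

1. B_x = -7/3  [BD · AC = 68 ∩ 2·signedArea(BCA) = -272/3]
2. B_y = -4  [BD · AC = 68 ∩ 2·signedArea(BCA) = -272/3]
   → B = (-7/3, -4)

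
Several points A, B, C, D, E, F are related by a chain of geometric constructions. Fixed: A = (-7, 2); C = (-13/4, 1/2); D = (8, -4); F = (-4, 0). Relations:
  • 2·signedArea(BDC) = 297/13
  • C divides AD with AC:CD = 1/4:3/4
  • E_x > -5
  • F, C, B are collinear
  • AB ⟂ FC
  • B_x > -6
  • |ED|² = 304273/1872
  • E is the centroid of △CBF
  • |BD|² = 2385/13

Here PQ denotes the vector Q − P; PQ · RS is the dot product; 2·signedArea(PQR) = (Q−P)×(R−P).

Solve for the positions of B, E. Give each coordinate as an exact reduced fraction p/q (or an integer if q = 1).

1. B_x = -67/13  [F, C, B are collinear ∩ AB ⟂ FC]
2. B_y = -10/13  [F, C, B are collinear ∩ AB ⟂ FC]
   → B = (-67/13, -10/13)
3. E_x = -215/52  [E is the centroid of △CBF]
4. E_y = -7/78  [E is the centroid of △CBF]
   → E = (-215/52, -7/78)

B = (-67/13, -10/13)
E = (-215/52, -7/78)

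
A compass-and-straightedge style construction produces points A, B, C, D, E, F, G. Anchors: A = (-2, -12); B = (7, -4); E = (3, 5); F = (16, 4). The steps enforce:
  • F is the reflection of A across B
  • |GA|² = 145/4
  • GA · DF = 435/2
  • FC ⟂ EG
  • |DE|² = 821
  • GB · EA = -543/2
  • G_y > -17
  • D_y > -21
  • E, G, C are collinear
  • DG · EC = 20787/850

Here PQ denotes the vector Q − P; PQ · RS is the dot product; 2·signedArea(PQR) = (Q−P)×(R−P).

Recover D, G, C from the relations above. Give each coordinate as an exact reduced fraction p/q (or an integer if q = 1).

C = (2054/425, 3847/425)
D = (-11, -20)
G = (-13/2, -16)

1. G_x = -13/2  [line 5·x + 17·y + 609/2 = 0 ∩ |GA|² = 145/4]
2. G_y = -16  [line 5·x + 17·y + 609/2 = 0 ∩ |GA|² = 145/4]
   → G = (-13/2, -16)
3. C_x = 2054/425  [E, G, C are collinear ∩ FC ⟂ EG]
4. C_y = 3847/425  [E, G, C are collinear ∩ FC ⟂ EG]
   → C = (2054/425, 3847/425)
5. D_x = -11  [DG · EC = 20787/850 ∩ GA · DF = 435/2]
6. D_y = -20  [DG · EC = 20787/850 ∩ GA · DF = 435/2]
   → D = (-11, -20)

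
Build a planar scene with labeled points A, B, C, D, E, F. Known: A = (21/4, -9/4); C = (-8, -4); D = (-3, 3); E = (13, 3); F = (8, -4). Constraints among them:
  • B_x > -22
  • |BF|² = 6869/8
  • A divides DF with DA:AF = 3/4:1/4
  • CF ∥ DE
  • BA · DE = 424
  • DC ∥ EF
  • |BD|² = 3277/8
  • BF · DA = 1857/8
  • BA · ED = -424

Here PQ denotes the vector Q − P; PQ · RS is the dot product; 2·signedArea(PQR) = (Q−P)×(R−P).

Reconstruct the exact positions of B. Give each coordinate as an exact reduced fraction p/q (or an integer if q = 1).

1. B_x = -85/4  [BA · DE = 424 ∩ BF · DA = 1857/8]
2. B_y = -23/4  [BA · DE = 424 ∩ BF · DA = 1857/8]
   → B = (-85/4, -23/4)

B = (-85/4, -23/4)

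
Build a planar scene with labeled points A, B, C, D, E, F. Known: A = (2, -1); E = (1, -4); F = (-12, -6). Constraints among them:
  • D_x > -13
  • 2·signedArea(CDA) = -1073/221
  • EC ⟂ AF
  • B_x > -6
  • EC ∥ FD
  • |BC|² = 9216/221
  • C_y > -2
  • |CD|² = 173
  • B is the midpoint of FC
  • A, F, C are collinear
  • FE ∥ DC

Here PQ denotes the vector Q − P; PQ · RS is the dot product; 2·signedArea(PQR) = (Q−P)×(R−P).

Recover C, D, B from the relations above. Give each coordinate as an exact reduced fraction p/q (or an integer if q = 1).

B = (-1308/221, -846/221)
C = (36/221, -366/221)
D = (-2837/221, -808/221)

1. C_x = 36/221  [A, F, C are collinear ∩ EC ⟂ AF]
2. C_y = -366/221  [A, F, C are collinear ∩ EC ⟂ AF]
   → C = (36/221, -366/221)
3. D_x = -2837/221  [FE ∥ DC ∩ EC ∥ FD]
4. D_y = -808/221  [FE ∥ DC ∩ EC ∥ FD]
   → D = (-2837/221, -808/221)
5. B_x = -1308/221  [B is the midpoint of FC]
6. B_y = -846/221  [B is the midpoint of FC]
   → B = (-1308/221, -846/221)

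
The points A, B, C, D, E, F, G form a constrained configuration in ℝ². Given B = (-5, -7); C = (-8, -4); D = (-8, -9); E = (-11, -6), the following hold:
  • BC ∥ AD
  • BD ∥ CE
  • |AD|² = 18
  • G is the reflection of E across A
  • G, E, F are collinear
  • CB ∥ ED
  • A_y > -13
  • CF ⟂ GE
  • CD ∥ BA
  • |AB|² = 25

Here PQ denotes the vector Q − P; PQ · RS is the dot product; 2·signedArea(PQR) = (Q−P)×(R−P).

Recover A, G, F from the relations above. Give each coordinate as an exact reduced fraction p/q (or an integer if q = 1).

A = (-5, -12)
F = (-21/2, -13/2)
G = (1, -18)

1. A_x = -5  [BC ∥ AD ∩ CD ∥ BA]
2. A_y = -12  [BC ∥ AD ∩ CD ∥ BA]
   → A = (-5, -12)
3. G_x = 1  [G is the reflection of E across A]
4. G_y = -18  [G is the reflection of E across A]
   → G = (1, -18)
5. F_x = -21/2  [G, E, F are collinear ∩ CF ⟂ GE]
6. F_y = -13/2  [G, E, F are collinear ∩ CF ⟂ GE]
   → F = (-21/2, -13/2)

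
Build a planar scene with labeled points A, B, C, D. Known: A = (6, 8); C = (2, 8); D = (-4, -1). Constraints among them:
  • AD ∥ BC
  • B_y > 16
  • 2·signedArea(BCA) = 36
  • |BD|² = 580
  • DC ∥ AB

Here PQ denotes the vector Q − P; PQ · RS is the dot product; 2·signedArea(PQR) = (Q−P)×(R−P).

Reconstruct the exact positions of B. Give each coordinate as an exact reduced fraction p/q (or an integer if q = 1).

1. B_x = 12  [AD ∥ BC ∩ DC ∥ AB]
2. B_y = 17  [AD ∥ BC ∩ DC ∥ AB]
   → B = (12, 17)

B = (12, 17)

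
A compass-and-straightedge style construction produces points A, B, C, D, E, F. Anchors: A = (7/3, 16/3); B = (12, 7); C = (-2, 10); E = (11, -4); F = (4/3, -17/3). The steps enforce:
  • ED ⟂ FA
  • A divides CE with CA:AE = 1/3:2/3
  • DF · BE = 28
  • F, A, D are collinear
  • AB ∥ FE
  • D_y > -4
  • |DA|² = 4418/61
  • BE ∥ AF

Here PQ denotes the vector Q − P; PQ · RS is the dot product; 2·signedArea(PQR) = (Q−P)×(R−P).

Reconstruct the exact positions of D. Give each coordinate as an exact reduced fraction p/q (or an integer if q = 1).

1. D_x = 286/183  [F, A, D are collinear ∩ ED ⟂ FA]
2. D_y = -575/183  [F, A, D are collinear ∩ ED ⟂ FA]
   → D = (286/183, -575/183)

D = (286/183, -575/183)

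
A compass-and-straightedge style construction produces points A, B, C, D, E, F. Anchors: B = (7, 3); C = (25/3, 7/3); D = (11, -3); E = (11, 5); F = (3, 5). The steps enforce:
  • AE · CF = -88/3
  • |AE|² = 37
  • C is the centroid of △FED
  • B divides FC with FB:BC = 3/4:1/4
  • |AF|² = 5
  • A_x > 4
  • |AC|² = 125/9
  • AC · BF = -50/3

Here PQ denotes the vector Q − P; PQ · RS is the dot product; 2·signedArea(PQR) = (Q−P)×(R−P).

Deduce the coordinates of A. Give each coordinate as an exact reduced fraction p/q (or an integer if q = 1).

1. A_x = 5  [line 16/3·x + -8/3·y + -16 = 0 ∩ |AC|² = 125/9]
2. A_y = 4  [line 16/3·x + -8/3·y + -16 = 0 ∩ |AC|² = 125/9]
   → A = (5, 4)

A = (5, 4)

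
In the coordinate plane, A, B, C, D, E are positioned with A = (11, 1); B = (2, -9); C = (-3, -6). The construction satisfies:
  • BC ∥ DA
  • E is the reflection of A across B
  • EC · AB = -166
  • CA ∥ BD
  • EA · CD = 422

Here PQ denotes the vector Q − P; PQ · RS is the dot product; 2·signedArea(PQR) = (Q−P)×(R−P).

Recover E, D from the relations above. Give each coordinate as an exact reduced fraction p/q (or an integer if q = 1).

1. E_x = -7  [E is the reflection of A across B]
2. E_y = -19  [E is the reflection of A across B]
   → E = (-7, -19)
3. D_x = 16  [BC ∥ DA ∩ CA ∥ BD]
4. D_y = -2  [BC ∥ DA ∩ CA ∥ BD]
   → D = (16, -2)

D = (16, -2)
E = (-7, -19)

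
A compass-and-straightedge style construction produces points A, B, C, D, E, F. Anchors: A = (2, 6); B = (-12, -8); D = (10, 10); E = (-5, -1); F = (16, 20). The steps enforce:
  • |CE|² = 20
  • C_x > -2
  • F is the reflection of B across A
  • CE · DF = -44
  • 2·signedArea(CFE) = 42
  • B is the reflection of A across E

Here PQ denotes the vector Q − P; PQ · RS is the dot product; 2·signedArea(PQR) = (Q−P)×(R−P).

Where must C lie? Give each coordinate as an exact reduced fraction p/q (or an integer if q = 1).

1. C_x = -1  [2·signedArea(CFE) = 42 ∩ CE · DF = -44]
2. C_y = 1  [2·signedArea(CFE) = 42 ∩ CE · DF = -44]
   → C = (-1, 1)

C = (-1, 1)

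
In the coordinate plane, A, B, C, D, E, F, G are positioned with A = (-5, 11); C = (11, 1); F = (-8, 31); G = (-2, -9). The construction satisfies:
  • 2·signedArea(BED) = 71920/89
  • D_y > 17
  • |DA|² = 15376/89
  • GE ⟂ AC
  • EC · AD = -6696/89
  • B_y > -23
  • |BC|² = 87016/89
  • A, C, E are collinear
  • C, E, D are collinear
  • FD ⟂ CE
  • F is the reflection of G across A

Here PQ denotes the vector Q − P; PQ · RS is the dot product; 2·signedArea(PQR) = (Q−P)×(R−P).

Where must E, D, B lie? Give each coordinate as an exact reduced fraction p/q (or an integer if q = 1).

B = (-903/89, -1961/89)
D = (-1437/89, 1599/89)
E = (547/89, 359/89)

1. E_x = 547/89  [A, C, E are collinear ∩ GE ⟂ AC]
2. E_y = 359/89  [A, C, E are collinear ∩ GE ⟂ AC]
   → E = (547/89, 359/89)
3. D_x = -1437/89  [C, E, D are collinear ∩ FD ⟂ CE]
4. D_y = 1599/89  [C, E, D are collinear ∩ FD ⟂ CE]
   → D = (-1437/89, 1599/89)
5. B_x = -903/89  [line -1240/89·x + -1984/89·y + -56296/89 = 0 ∩ |BC|² = 87016/89]
6. B_y = -1961/89  [line -1240/89·x + -1984/89·y + -56296/89 = 0 ∩ |BC|² = 87016/89]
   → B = (-903/89, -1961/89)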